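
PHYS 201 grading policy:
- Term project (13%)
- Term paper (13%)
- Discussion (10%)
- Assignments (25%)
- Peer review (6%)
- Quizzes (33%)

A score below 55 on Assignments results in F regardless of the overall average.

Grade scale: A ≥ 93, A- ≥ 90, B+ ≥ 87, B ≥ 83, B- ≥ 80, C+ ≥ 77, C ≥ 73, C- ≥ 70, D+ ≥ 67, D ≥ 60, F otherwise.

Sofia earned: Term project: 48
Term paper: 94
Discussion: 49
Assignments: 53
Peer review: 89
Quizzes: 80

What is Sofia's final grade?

F

Assignments score 53 < 55: minimum not met.
Weighted total:
  Term project 48 × 0.13 = 6.24
  Term paper 94 × 0.13 = 12.22
  Discussion 49 × 0.1 = 4.9
  Assignments 53 × 0.25 = 13.25
  Peer review 89 × 0.06 = 5.34
  Quizzes 80 × 0.33 = 26.4
Sum = 68.35
Because the Assignments minimum was not met, the result is F.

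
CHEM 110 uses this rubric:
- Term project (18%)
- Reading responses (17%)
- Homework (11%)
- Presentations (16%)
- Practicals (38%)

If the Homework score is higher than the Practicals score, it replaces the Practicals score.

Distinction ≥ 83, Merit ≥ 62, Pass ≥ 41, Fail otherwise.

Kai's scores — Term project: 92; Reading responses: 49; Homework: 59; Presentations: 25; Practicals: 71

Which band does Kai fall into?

Merit

Homework (59) ≤ Practicals (71), so Practicals stays at 71.
Weighted total:
  Term project 92 × 0.18 = 16.56
  Reading responses 49 × 0.17 = 8.33
  Homework 59 × 0.11 = 6.49
  Presentations 25 × 0.16 = 4
  Practicals 71 × 0.38 = 26.98
Sum = 62.36
62.36 is ≥ 62 and < 83 → Merit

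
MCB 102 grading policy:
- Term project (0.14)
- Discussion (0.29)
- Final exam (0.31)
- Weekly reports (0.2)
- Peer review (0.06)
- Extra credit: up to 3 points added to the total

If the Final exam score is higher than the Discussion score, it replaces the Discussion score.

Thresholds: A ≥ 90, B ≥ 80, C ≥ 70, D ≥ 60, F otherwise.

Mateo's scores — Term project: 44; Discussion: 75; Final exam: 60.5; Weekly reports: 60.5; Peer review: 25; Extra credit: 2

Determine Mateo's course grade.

D

Final exam (60.5) ≤ Discussion (75), so Discussion stays at 75.
Weighted total:
  Term project 44 × 0.14 = 6.16
  Discussion 75 × 0.29 = 21.75
  Final exam 60.5 × 0.31 = 18.755
  Weekly reports 60.5 × 0.2 = 12.1
  Peer review 25 × 0.06 = 1.5
Sum = 60.265
Extra credit: 60.265 + 2 = 62.265
62.265 is ≥ 60 and < 70 → D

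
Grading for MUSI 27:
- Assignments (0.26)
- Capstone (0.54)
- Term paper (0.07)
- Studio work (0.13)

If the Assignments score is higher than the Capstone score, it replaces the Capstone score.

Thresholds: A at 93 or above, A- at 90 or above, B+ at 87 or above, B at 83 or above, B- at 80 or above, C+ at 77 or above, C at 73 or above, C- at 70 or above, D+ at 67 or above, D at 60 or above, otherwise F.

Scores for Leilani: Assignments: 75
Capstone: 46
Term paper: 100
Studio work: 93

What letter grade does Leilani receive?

Assignments (75) > Capstone (46), so Capstone counts as 75.
Weighted total:
  Assignments 75 × 0.26 = 19.5
  Capstone 75 × 0.54 = 40.5
  Term paper 100 × 0.07 = 7
  Studio work 93 × 0.13 = 12.09
Sum = 79.09
79.09 is ≥ 77 and < 80 → C+

C+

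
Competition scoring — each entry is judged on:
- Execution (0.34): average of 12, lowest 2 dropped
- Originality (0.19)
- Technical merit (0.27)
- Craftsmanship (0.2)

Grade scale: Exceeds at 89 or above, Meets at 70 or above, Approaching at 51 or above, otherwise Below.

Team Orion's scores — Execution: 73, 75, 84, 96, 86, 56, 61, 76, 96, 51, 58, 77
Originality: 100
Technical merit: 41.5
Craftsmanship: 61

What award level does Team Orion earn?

Execution: drop 51, 56 → average of remaining 10 = 782/10 = 78.2
Weighted total:
  Execution 78.2 × 0.34 = 26.588
  Originality 100 × 0.19 = 19
  Technical merit 41.5 × 0.27 = 11.205
  Craftsmanship 61 × 0.2 = 12.2
Sum = 68.993
68.993 is ≥ 51 and < 70 → Approaching

Approaching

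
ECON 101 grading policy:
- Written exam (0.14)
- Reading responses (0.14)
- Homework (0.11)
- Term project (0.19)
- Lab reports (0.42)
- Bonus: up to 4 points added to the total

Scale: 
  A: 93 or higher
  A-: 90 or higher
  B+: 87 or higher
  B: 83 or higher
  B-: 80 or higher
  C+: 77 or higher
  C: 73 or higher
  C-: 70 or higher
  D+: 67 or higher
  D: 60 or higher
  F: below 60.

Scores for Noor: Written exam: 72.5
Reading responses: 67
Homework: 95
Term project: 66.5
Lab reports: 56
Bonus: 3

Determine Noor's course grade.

Weighted total:
  Written exam 72.5 × 0.14 = 10.15
  Reading responses 67 × 0.14 = 9.38
  Homework 95 × 0.11 = 10.45
  Term project 66.5 × 0.19 = 12.635
  Lab reports 56 × 0.42 = 23.52
Sum = 66.135
Bonus: 66.135 + 3 = 69.135
69.135 is ≥ 67 and < 70 → D+

D+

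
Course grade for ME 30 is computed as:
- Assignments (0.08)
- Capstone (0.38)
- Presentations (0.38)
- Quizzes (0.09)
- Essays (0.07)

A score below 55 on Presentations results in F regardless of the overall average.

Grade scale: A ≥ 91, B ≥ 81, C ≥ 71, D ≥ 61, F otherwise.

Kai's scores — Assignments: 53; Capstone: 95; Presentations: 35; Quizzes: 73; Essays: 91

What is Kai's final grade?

Presentations score 35 < 55: minimum not met.
Weighted total:
  Assignments 53 × 0.08 = 4.24
  Capstone 95 × 0.38 = 36.1
  Presentations 35 × 0.38 = 13.3
  Quizzes 73 × 0.09 = 6.57
  Essays 91 × 0.07 = 6.37
Sum = 66.58
Because the Presentations minimum was not met, the result is F.

F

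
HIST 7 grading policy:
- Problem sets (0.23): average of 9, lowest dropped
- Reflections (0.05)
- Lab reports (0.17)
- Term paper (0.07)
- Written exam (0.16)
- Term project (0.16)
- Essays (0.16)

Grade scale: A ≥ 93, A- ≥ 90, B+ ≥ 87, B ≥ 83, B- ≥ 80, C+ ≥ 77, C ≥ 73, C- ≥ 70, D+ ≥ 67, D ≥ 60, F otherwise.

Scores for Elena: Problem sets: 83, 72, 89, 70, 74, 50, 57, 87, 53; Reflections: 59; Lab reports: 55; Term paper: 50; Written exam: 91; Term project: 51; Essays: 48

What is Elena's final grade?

D

Problem sets: drop 50 → average of remaining 8 = 585/8 = 73.125
Weighted total:
  Problem sets 73.125 × 0.23 = 16.81875
  Reflections 59 × 0.05 = 2.95
  Lab reports 55 × 0.17 = 9.35
  Term paper 50 × 0.07 = 3.5
  Written exam 91 × 0.16 = 14.56
  Term project 51 × 0.16 = 8.16
  Essays 48 × 0.16 = 7.68
Sum = 63.01875
63.01875 is ≥ 60 and < 67 → D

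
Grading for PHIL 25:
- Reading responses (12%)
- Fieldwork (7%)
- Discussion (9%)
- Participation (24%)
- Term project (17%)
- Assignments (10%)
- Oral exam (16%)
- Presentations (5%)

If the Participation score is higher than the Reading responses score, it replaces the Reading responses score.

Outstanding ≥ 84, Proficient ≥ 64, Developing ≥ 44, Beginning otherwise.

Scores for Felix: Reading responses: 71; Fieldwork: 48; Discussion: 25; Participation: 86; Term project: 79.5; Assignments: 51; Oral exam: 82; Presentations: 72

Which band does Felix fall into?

Proficient

Participation (86) > Reading responses (71), so Reading responses counts as 86.
Weighted total:
  Reading responses 86 × 0.12 = 10.32
  Fieldwork 48 × 0.07 = 3.36
  Discussion 25 × 0.09 = 2.25
  Participation 86 × 0.24 = 20.64
  Term project 79.5 × 0.17 = 13.515
  Assignments 51 × 0.1 = 5.1
  Oral exam 82 × 0.16 = 13.12
  Presentations 72 × 0.05 = 3.6
Sum = 71.905
71.905 is ≥ 64 and < 84 → Proficient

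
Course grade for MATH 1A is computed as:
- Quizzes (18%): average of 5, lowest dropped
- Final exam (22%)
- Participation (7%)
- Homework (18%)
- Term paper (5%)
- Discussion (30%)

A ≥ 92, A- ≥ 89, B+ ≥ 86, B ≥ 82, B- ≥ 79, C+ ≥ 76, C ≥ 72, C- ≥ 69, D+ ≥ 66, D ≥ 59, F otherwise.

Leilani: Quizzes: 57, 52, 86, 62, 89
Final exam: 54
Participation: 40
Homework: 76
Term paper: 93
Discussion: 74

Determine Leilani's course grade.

D+

Quizzes: drop 52 → average of remaining 4 = 294/4 = 73.5
Weighted total:
  Quizzes 73.5 × 0.18 = 13.23
  Final exam 54 × 0.22 = 11.88
  Participation 40 × 0.07 = 2.8
  Homework 76 × 0.18 = 13.68
  Term paper 93 × 0.05 = 4.65
  Discussion 74 × 0.3 = 22.2
Sum = 68.44
68.44 is ≥ 66 and < 69 → D+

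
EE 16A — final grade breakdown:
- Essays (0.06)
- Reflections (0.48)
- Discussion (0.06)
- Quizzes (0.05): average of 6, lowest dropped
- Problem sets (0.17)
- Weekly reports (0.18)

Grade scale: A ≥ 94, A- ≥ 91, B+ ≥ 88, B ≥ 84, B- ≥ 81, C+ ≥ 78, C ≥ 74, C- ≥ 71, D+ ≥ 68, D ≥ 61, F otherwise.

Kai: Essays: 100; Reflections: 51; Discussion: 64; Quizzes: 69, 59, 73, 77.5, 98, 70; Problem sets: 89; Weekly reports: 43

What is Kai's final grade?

Quizzes: drop 59 → average of remaining 5 = 387.5/5 = 77.5
Weighted total:
  Essays 100 × 0.06 = 6
  Reflections 51 × 0.48 = 24.48
  Discussion 64 × 0.06 = 3.84
  Quizzes 77.5 × 0.05 = 3.875
  Problem sets 89 × 0.17 = 15.13
  Weekly reports 43 × 0.18 = 7.74
Sum = 61.065
61.065 is ≥ 61 and < 68 → D

D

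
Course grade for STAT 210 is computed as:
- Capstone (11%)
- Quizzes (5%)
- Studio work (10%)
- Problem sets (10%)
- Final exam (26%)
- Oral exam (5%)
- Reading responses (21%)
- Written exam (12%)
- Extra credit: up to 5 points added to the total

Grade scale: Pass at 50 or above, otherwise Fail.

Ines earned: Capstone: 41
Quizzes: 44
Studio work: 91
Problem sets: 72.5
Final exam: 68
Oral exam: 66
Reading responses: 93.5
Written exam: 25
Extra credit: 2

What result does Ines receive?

Weighted total:
  Capstone 41 × 0.11 = 4.51
  Quizzes 44 × 0.05 = 2.2
  Studio work 91 × 0.1 = 9.1
  Problem sets 72.5 × 0.1 = 7.25
  Final exam 68 × 0.26 = 17.68
  Oral exam 66 × 0.05 = 3.3
  Reading responses 93.5 × 0.21 = 19.635
  Written exam 25 × 0.12 = 3
Sum = 66.675
Extra credit: 66.675 + 2 = 68.675
68.675 ≥ 50 → Pass

Pass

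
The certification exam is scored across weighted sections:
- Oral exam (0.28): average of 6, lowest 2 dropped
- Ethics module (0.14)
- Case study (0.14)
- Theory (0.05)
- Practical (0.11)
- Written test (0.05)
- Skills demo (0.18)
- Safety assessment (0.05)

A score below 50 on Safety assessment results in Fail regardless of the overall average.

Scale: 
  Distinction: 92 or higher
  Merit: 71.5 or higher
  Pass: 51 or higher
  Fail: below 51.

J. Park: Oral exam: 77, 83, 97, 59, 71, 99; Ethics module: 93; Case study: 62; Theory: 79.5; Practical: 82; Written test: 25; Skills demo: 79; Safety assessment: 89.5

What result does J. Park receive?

Merit

Oral exam: drop 59, 71 → average of remaining 4 = 356/4 = 89
Safety assessment score 89.5 ≥ 50: minimum met.
Weighted total:
  Oral exam 89 × 0.28 = 24.92
  Ethics module 93 × 0.14 = 13.02
  Case study 62 × 0.14 = 8.68
  Theory 79.5 × 0.05 = 3.975
  Practical 82 × 0.11 = 9.02
  Written test 25 × 0.05 = 1.25
  Skills demo 79 × 0.18 = 14.22
  Safety assessment 89.5 × 0.05 = 4.475
Sum = 79.56
79.56 is ≥ 71.5 and < 92 → Merit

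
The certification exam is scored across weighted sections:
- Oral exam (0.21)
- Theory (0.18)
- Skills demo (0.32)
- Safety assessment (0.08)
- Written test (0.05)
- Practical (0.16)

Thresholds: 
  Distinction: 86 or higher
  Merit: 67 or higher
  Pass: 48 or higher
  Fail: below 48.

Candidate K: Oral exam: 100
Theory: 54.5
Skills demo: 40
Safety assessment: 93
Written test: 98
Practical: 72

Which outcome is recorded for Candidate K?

Merit

Weighted total:
  Oral exam 100 × 0.21 = 21
  Theory 54.5 × 0.18 = 9.81
  Skills demo 40 × 0.32 = 12.8
  Safety assessment 93 × 0.08 = 7.44
  Written test 98 × 0.05 = 4.9
  Practical 72 × 0.16 = 11.52
Sum = 67.47
67.47 is ≥ 67 and < 86 → Merit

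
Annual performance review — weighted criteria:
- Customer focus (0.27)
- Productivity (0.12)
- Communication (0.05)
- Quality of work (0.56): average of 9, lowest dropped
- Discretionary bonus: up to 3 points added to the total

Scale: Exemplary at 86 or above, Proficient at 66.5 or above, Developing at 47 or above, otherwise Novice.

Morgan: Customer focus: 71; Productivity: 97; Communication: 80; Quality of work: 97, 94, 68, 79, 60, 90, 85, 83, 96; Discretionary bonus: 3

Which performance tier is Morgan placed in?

Exemplary

Quality of work: drop 60 → average of remaining 8 = 692/8 = 86.5
Weighted total:
  Customer focus 71 × 0.27 = 19.17
  Productivity 97 × 0.12 = 11.64
  Communication 80 × 0.05 = 4
  Quality of work 86.5 × 0.56 = 48.44
Sum = 83.25
Discretionary bonus: 83.25 + 3 = 86.25
86.25 ≥ 86 → Exemplary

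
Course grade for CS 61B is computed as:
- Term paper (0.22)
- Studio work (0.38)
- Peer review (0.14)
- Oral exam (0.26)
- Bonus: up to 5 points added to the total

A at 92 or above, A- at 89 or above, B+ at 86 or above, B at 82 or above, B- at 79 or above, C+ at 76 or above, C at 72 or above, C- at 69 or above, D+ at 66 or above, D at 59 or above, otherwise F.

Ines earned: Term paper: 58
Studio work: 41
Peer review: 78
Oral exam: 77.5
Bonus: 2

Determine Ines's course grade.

Weighted total:
  Term paper 58 × 0.22 = 12.76
  Studio work 41 × 0.38 = 15.58
  Peer review 78 × 0.14 = 10.92
  Oral exam 77.5 × 0.26 = 20.15
Sum = 59.41
Bonus: 59.41 + 2 = 61.41
61.41 is ≥ 59 and < 66 → D

D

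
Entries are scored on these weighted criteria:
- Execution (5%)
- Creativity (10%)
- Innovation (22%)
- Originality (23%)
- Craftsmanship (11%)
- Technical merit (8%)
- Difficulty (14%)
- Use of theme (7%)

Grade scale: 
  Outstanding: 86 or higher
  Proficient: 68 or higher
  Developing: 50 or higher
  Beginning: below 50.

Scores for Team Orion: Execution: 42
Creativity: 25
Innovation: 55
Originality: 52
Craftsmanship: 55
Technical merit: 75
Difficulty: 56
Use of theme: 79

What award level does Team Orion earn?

Developing

Weighted total:
  Execution 42 × 0.05 = 2.1
  Creativity 25 × 0.1 = 2.5
  Innovation 55 × 0.22 = 12.1
  Originality 52 × 0.23 = 11.96
  Craftsmanship 55 × 0.11 = 6.05
  Technical merit 75 × 0.08 = 6
  Difficulty 56 × 0.14 = 7.84
  Use of theme 79 × 0.07 = 5.53
Sum = 54.08
54.08 is ≥ 50 and < 68 → Developing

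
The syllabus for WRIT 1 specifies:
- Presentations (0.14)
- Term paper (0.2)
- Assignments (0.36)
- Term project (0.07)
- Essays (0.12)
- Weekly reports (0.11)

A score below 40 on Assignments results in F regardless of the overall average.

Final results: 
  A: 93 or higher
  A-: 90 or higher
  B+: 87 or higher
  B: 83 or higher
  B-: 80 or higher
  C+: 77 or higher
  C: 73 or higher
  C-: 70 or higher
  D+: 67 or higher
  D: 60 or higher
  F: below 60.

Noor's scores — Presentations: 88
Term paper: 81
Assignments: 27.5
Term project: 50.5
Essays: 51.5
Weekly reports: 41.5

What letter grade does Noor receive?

Assignments score 27.5 < 40: minimum not met.
Weighted total:
  Presentations 88 × 0.14 = 12.32
  Term paper 81 × 0.2 = 16.2
  Assignments 27.5 × 0.36 = 9.9
  Term project 50.5 × 0.07 = 3.535
  Essays 51.5 × 0.12 = 6.18
  Weekly reports 41.5 × 0.11 = 4.565
Sum = 52.7
Because the Assignments minimum was not met, the result is F.

F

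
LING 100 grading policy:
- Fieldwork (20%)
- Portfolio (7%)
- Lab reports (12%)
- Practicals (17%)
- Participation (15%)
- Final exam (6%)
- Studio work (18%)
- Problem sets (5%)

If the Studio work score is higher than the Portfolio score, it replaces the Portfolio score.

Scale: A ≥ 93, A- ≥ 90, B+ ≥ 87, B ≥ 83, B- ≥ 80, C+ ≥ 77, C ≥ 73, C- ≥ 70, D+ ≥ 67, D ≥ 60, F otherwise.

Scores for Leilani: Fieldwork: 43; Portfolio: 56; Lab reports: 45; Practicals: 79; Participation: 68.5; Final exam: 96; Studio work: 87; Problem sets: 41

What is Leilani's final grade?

Studio work (87) > Portfolio (56), so Portfolio counts as 87.
Weighted total:
  Fieldwork 43 × 0.2 = 8.6
  Portfolio 87 × 0.07 = 6.09
  Lab reports 45 × 0.12 = 5.4
  Practicals 79 × 0.17 = 13.43
  Participation 68.5 × 0.15 = 10.275
  Final exam 96 × 0.06 = 5.76
  Studio work 87 × 0.18 = 15.66
  Problem sets 41 × 0.05 = 2.05
Sum = 67.265
67.265 is ≥ 67 and < 70 → D+

D+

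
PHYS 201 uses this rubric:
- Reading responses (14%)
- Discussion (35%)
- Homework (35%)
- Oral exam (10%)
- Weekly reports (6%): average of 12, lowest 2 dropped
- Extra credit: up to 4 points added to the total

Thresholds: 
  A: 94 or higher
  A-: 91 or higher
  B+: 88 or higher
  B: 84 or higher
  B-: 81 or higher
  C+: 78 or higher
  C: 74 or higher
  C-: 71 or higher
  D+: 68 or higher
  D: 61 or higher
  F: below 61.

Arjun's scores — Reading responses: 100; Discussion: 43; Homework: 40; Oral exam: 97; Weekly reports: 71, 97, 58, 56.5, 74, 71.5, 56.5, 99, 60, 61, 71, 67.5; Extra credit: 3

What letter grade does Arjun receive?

F

Weekly reports: drop 56.5, 56.5 → average of remaining 10 = 730/10 = 73
Weighted total:
  Reading responses 100 × 0.14 = 14
  Discussion 43 × 0.35 = 15.05
  Homework 40 × 0.35 = 14
  Oral exam 97 × 0.1 = 9.7
  Weekly reports 73 × 0.06 = 4.38
Sum = 57.13
Extra credit: 57.13 + 3 = 60.13
60.13 < 61 → F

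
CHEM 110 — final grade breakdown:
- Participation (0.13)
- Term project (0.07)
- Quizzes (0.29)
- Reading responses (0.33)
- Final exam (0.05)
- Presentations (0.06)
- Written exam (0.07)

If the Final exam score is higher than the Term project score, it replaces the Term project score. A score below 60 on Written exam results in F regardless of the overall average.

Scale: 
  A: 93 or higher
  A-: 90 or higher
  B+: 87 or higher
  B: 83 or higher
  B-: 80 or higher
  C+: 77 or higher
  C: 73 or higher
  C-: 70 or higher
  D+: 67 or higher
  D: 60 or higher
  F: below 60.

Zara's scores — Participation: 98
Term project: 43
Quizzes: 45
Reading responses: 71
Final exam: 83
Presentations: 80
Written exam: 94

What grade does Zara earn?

C-

Final exam (83) > Term project (43), so Term project counts as 83.
Written exam score 94 ≥ 60: minimum met.
Weighted total:
  Participation 98 × 0.13 = 12.74
  Term project 83 × 0.07 = 5.81
  Quizzes 45 × 0.29 = 13.05
  Reading responses 71 × 0.33 = 23.43
  Final exam 83 × 0.05 = 4.15
  Presentations 80 × 0.06 = 4.8
  Written exam 94 × 0.07 = 6.58
Sum = 70.56
70.56 is ≥ 70 and < 73 → C-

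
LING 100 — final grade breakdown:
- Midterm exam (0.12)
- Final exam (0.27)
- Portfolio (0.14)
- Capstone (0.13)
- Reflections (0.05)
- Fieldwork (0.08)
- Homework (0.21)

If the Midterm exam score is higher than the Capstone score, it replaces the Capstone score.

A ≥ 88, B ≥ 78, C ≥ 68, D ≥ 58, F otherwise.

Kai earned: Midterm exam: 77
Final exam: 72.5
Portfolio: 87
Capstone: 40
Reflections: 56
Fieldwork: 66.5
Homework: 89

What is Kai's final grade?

C

Midterm exam (77) > Capstone (40), so Capstone counts as 77.
Weighted total:
  Midterm exam 77 × 0.12 = 9.24
  Final exam 72.5 × 0.27 = 19.575
  Portfolio 87 × 0.14 = 12.18
  Capstone 77 × 0.13 = 10.01
  Reflections 56 × 0.05 = 2.8
  Fieldwork 66.5 × 0.08 = 5.32
  Homework 89 × 0.21 = 18.69
Sum = 77.815
77.815 is ≥ 68 and < 78 → C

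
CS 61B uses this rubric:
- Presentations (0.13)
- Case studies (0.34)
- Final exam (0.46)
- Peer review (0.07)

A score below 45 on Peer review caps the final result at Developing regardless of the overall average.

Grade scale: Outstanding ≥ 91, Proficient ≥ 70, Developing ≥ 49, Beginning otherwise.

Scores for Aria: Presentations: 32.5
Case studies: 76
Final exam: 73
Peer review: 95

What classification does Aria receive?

Peer review score 95 ≥ 45: minimum met.
Weighted total:
  Presentations 32.5 × 0.13 = 4.225
  Case studies 76 × 0.34 = 25.84
  Final exam 73 × 0.46 = 33.58
  Peer review 95 × 0.07 = 6.65
Sum = 70.295
70.295 is ≥ 70 and < 91 → Proficient

Proficient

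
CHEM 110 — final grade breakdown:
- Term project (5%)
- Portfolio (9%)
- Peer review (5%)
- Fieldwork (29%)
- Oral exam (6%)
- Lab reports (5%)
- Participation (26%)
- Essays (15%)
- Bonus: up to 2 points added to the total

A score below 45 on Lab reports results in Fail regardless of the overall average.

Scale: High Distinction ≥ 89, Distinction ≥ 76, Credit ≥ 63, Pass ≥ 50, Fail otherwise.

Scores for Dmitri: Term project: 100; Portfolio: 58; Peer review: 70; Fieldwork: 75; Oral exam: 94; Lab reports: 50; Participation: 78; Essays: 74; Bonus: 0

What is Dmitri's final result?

Lab reports score 50 ≥ 45: minimum met.
Weighted total:
  Term project 100 × 0.05 = 5
  Portfolio 58 × 0.09 = 5.22
  Peer review 70 × 0.05 = 3.5
  Fieldwork 75 × 0.29 = 21.75
  Oral exam 94 × 0.06 = 5.64
  Lab reports 50 × 0.05 = 2.5
  Participation 78 × 0.26 = 20.28
  Essays 74 × 0.15 = 11.1
Sum = 74.99
Bonus: 74.99 + 0 = 74.99
74.99 is ≥ 63 and < 76 → Credit

Credit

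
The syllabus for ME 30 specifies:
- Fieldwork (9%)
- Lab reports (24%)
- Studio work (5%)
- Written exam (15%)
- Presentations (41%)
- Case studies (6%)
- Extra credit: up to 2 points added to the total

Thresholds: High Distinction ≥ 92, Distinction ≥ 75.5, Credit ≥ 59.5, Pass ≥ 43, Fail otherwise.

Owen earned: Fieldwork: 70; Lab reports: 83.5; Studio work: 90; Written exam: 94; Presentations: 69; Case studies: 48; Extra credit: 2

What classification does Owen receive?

Distinction

Weighted total:
  Fieldwork 70 × 0.09 = 6.3
  Lab reports 83.5 × 0.24 = 20.04
  Studio work 90 × 0.05 = 4.5
  Written exam 94 × 0.15 = 14.1
  Presentations 69 × 0.41 = 28.29
  Case studies 48 × 0.06 = 2.88
Sum = 76.11
Extra credit: 76.11 + 2 = 78.11
78.11 is ≥ 75.5 and < 92 → Distinction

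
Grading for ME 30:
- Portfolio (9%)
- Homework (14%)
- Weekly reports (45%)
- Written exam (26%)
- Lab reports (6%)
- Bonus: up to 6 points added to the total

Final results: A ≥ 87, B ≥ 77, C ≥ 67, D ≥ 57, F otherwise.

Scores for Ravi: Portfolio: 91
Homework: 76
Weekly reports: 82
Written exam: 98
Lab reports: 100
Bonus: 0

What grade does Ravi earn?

A

Weighted total:
  Portfolio 91 × 0.09 = 8.19
  Homework 76 × 0.14 = 10.64
  Weekly reports 82 × 0.45 = 36.9
  Written exam 98 × 0.26 = 25.48
  Lab reports 100 × 0.06 = 6
Sum = 87.21
Bonus: 87.21 + 0 = 87.21
87.21 ≥ 87 → A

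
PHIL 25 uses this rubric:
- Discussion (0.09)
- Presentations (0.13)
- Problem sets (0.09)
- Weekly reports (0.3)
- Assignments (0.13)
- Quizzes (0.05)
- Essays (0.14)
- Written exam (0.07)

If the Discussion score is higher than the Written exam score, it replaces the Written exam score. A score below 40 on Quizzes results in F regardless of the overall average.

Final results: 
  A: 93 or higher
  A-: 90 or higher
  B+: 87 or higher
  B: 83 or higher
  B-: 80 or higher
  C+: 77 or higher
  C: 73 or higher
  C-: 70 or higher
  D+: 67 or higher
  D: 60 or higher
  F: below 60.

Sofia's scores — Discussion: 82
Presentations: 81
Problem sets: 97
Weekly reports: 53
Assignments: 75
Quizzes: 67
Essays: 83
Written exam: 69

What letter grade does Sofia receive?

C

Discussion (82) > Written exam (69), so Written exam counts as 82.
Quizzes score 67 ≥ 40: minimum met.
Weighted total:
  Discussion 82 × 0.09 = 7.38
  Presentations 81 × 0.13 = 10.53
  Problem sets 97 × 0.09 = 8.73
  Weekly reports 53 × 0.3 = 15.9
  Assignments 75 × 0.13 = 9.75
  Quizzes 67 × 0.05 = 3.35
  Essays 83 × 0.14 = 11.62
  Written exam 82 × 0.07 = 5.74
Sum = 73
73 is ≥ 73 and < 77 → C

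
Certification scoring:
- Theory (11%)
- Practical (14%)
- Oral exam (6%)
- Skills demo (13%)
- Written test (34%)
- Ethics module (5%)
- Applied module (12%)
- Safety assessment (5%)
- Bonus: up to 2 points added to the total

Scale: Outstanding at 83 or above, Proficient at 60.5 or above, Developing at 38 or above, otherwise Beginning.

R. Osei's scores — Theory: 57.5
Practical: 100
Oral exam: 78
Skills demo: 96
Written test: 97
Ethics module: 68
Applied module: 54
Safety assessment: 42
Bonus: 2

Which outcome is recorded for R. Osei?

Outstanding

Weighted total:
  Theory 57.5 × 0.11 = 6.325
  Practical 100 × 0.14 = 14
  Oral exam 78 × 0.06 = 4.68
  Skills demo 96 × 0.13 = 12.48
  Written test 97 × 0.34 = 32.98
  Ethics module 68 × 0.05 = 3.4
  Applied module 54 × 0.12 = 6.48
  Safety assessment 42 × 0.05 = 2.1
Sum = 82.445
Bonus: 82.445 + 2 = 84.445
84.445 ≥ 83 → Outstanding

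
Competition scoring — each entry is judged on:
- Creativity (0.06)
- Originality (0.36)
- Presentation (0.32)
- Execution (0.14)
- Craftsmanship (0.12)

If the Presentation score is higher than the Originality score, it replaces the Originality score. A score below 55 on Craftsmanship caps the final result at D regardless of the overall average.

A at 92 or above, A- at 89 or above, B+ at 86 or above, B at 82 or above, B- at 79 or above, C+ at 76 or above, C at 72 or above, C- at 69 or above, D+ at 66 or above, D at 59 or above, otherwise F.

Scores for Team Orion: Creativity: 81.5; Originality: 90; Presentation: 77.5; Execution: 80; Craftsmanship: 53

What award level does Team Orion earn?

D

Presentation (77.5) ≤ Originality (90), so Originality stays at 90.
Craftsmanship score 53 < 55: minimum not met.
Weighted total:
  Creativity 81.5 × 0.06 = 4.89
  Originality 90 × 0.36 = 32.4
  Presentation 77.5 × 0.32 = 24.8
  Execution 80 × 0.14 = 11.2
  Craftsmanship 53 × 0.12 = 6.36
Sum = 79.65
79.65 would be B-; cap at D applies → D.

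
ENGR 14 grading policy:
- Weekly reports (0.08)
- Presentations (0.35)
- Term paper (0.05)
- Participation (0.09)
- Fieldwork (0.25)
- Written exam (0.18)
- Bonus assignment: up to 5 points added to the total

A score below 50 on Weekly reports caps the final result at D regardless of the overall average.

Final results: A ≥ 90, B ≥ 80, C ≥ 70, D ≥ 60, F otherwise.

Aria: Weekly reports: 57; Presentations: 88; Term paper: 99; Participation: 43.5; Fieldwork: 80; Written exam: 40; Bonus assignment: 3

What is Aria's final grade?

C

Weekly reports score 57 ≥ 50: minimum met.
Weighted total:
  Weekly reports 57 × 0.08 = 4.56
  Presentations 88 × 0.35 = 30.8
  Term paper 99 × 0.05 = 4.95
  Participation 43.5 × 0.09 = 3.915
  Fieldwork 80 × 0.25 = 20
  Written exam 40 × 0.18 = 7.2
Sum = 71.425
Bonus assignment: 71.425 + 3 = 74.425
74.425 is ≥ 70 and < 80 → C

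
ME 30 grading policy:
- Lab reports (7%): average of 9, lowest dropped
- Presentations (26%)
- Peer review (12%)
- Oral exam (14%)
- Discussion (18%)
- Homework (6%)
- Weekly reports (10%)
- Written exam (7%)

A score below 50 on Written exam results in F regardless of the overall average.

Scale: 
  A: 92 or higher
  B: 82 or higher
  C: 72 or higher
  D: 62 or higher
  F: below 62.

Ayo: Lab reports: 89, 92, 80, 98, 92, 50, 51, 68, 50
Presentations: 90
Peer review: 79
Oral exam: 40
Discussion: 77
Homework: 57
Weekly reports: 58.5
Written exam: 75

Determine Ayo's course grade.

C

Lab reports: drop 50 → average of remaining 8 = 620/8 = 77.5
Written exam score 75 ≥ 50: minimum met.
Weighted total:
  Lab reports 77.5 × 0.07 = 5.425
  Presentations 90 × 0.26 = 23.4
  Peer review 79 × 0.12 = 9.48
  Oral exam 40 × 0.14 = 5.6
  Discussion 77 × 0.18 = 13.86
  Homework 57 × 0.06 = 3.42
  Weekly reports 58.5 × 0.1 = 5.85
  Written exam 75 × 0.07 = 5.25
Sum = 72.285
72.285 is ≥ 72 and < 82 → C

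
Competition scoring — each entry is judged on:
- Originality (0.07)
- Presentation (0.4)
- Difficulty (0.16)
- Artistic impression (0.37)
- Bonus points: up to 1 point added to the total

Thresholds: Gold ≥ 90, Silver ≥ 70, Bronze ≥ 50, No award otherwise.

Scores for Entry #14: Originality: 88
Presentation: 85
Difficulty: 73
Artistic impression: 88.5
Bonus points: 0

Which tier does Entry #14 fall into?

Silver

Weighted total:
  Originality 88 × 0.07 = 6.16
  Presentation 85 × 0.4 = 34
  Difficulty 73 × 0.16 = 11.68
  Artistic impression 88.5 × 0.37 = 32.745
Sum = 84.585
Bonus points: 84.585 + 0 = 84.585
84.585 is ≥ 70 and < 90 → Silver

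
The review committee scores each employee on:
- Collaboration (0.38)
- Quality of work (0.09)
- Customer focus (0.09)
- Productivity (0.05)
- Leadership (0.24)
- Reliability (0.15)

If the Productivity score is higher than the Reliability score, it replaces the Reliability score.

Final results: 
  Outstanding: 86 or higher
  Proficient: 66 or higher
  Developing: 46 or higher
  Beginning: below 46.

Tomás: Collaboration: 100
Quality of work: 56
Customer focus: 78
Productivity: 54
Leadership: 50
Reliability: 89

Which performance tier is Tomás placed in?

Proficient

Productivity (54) ≤ Reliability (89), so Reliability stays at 89.
Weighted total:
  Collaboration 100 × 0.38 = 38
  Quality of work 56 × 0.09 = 5.04
  Customer focus 78 × 0.09 = 7.02
  Productivity 54 × 0.05 = 2.7
  Leadership 50 × 0.24 = 12
  Reliability 89 × 0.15 = 13.35
Sum = 78.11
78.11 is ≥ 66 and < 86 → Proficient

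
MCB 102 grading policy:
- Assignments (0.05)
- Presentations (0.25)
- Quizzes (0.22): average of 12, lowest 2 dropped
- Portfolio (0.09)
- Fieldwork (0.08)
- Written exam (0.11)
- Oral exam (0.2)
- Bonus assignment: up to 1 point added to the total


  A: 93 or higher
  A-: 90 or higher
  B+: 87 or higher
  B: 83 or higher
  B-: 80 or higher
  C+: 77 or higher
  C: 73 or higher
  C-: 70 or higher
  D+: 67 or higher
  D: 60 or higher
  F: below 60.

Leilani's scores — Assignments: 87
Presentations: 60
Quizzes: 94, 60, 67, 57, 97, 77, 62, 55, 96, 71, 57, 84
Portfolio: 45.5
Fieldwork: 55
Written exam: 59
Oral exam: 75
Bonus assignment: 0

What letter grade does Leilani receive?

D

Quizzes: drop 55, 57 → average of remaining 10 = 765/10 = 76.5
Weighted total:
  Assignments 87 × 0.05 = 4.35
  Presentations 60 × 0.25 = 15
  Quizzes 76.5 × 0.22 = 16.83
  Portfolio 45.5 × 0.09 = 4.095
  Fieldwork 55 × 0.08 = 4.4
  Written exam 59 × 0.11 = 6.49
  Oral exam 75 × 0.2 = 15
Sum = 66.165
Bonus assignment: 66.165 + 0 = 66.165
66.165 is ≥ 60 and < 67 → D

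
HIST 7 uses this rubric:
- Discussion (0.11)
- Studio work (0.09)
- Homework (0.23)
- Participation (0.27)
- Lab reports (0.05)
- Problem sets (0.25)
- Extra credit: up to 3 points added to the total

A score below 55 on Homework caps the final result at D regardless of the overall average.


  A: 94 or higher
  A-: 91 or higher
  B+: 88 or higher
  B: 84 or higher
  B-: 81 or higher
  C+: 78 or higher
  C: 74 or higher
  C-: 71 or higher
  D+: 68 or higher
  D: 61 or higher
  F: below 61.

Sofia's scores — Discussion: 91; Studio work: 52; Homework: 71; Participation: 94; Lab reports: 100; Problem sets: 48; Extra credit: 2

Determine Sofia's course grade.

Homework score 71 ≥ 55: minimum met.
Weighted total:
  Discussion 91 × 0.11 = 10.01
  Studio work 52 × 0.09 = 4.68
  Homework 71 × 0.23 = 16.33
  Participation 94 × 0.27 = 25.38
  Lab reports 100 × 0.05 = 5
  Problem sets 48 × 0.25 = 12
Sum = 73.4
Extra credit: 73.4 + 2 = 75.4
75.4 is ≥ 74 and < 78 → C

C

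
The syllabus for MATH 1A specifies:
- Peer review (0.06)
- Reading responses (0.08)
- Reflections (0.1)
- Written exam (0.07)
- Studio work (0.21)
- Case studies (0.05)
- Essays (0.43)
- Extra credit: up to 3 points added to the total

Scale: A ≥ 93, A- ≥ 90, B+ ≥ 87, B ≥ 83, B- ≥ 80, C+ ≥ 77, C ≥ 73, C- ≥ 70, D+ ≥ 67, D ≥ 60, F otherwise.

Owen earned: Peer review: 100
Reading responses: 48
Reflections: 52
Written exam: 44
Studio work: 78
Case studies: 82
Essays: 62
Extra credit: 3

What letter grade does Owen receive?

Weighted total:
  Peer review 100 × 0.06 = 6
  Reading responses 48 × 0.08 = 3.84
  Reflections 52 × 0.1 = 5.2
  Written exam 44 × 0.07 = 3.08
  Studio work 78 × 0.21 = 16.38
  Case studies 82 × 0.05 = 4.1
  Essays 62 × 0.43 = 26.66
Sum = 65.26
Extra credit: 65.26 + 3 = 68.26
68.26 is ≥ 67 and < 70 → D+

D+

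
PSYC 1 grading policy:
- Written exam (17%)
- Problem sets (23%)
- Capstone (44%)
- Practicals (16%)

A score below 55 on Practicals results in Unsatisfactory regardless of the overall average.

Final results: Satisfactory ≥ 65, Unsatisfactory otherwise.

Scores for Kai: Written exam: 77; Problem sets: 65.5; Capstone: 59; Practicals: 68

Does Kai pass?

Practicals score 68 ≥ 55: minimum met.
Weighted total:
  Written exam 77 × 0.17 = 13.09
  Problem sets 65.5 × 0.23 = 15.065
  Capstone 59 × 0.44 = 25.96
  Practicals 68 × 0.16 = 10.88
Sum = 64.995
64.995 < 65 → Unsatisfactory

Unsatisfactory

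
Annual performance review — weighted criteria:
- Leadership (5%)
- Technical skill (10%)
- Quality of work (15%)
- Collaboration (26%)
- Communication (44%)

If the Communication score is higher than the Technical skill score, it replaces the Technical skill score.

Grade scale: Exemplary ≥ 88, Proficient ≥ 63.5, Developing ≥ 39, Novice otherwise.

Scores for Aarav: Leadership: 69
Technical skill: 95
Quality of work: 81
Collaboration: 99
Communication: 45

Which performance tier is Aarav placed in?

Proficient

Communication (45) ≤ Technical skill (95), so Technical skill stays at 95.
Weighted total:
  Leadership 69 × 0.05 = 3.45
  Technical skill 95 × 0.1 = 9.5
  Quality of work 81 × 0.15 = 12.15
  Collaboration 99 × 0.26 = 25.74
  Communication 45 × 0.44 = 19.8
Sum = 70.64
70.64 is ≥ 63.5 and < 88 → Proficient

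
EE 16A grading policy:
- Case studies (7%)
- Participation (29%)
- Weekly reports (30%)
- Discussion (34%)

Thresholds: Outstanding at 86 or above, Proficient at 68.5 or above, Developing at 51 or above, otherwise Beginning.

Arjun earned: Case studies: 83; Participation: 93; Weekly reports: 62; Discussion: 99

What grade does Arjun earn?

Weighted total:
  Case studies 83 × 0.07 = 5.81
  Participation 93 × 0.29 = 26.97
  Weekly reports 62 × 0.3 = 18.6
  Discussion 99 × 0.34 = 33.66
Sum = 85.04
85.04 is ≥ 68.5 and < 86 → Proficient

Proficient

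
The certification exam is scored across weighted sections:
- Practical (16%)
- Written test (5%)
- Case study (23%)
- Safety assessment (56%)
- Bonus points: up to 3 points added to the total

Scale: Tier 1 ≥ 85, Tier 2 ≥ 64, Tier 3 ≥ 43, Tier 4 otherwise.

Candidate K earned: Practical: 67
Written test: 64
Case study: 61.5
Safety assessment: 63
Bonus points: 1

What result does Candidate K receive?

Weighted total:
  Practical 67 × 0.16 = 10.72
  Written test 64 × 0.05 = 3.2
  Case study 61.5 × 0.23 = 14.145
  Safety assessment 63 × 0.56 = 35.28
Sum = 63.345
Bonus points: 63.345 + 1 = 64.345
64.345 is ≥ 64 and < 85 → Tier 2

Tier 2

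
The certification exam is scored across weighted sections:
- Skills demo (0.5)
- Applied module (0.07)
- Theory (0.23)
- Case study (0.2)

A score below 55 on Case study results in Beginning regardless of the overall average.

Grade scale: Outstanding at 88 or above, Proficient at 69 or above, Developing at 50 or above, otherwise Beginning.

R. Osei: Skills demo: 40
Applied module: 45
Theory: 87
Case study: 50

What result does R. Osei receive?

Beginning

Case study score 50 < 55: minimum not met.
Weighted total:
  Skills demo 40 × 0.5 = 20
  Applied module 45 × 0.07 = 3.15
  Theory 87 × 0.23 = 20.01
  Case study 50 × 0.2 = 10
Sum = 53.16
Because the Case study minimum was not met, the result is Beginning.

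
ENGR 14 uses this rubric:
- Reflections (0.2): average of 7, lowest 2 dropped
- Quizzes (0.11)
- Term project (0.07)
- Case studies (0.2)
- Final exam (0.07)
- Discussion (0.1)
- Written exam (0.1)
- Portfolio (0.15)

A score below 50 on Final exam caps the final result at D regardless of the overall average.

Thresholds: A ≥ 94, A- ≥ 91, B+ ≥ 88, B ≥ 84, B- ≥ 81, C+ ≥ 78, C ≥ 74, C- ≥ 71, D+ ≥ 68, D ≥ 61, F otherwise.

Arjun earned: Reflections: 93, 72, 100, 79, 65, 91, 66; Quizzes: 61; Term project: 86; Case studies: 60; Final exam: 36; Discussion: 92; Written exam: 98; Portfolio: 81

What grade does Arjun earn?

Reflections: drop 65, 66 → average of remaining 5 = 435/5 = 87
Final exam score 36 < 50: minimum not met.
Weighted total:
  Reflections 87 × 0.2 = 17.4
  Quizzes 61 × 0.11 = 6.71
  Term project 86 × 0.07 = 6.02
  Case studies 60 × 0.2 = 12
  Final exam 36 × 0.07 = 2.52
  Discussion 92 × 0.1 = 9.2
  Written exam 98 × 0.1 = 9.8
  Portfolio 81 × 0.15 = 12.15
Sum = 75.8
75.8 would be C; cap at D applies → D.

D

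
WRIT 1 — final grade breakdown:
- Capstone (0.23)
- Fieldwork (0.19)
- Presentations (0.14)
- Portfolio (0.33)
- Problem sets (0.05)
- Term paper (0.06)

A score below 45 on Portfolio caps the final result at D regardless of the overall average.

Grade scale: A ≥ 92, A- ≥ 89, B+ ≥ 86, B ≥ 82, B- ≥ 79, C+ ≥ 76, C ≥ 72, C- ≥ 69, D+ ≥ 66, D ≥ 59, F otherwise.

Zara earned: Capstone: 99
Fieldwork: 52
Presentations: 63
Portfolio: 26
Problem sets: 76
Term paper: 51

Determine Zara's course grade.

F

Portfolio score 26 < 45: minimum not met.
Weighted total:
  Capstone 99 × 0.23 = 22.77
  Fieldwork 52 × 0.19 = 9.88
  Presentations 63 × 0.14 = 8.82
  Portfolio 26 × 0.33 = 8.58
  Problem sets 76 × 0.05 = 3.8
  Term paper 51 × 0.06 = 3.06
Sum = 56.91
56.91 would be F; cap at D applies → F.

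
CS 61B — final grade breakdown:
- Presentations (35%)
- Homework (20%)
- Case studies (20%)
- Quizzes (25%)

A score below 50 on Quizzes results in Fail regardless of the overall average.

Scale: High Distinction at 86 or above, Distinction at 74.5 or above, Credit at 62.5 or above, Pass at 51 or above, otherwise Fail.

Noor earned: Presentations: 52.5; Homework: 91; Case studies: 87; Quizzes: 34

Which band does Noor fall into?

Fail

Quizzes score 34 < 50: minimum not met.
Weighted total:
  Presentations 52.5 × 0.35 = 18.375
  Homework 91 × 0.2 = 18.2
  Case studies 87 × 0.2 = 17.4
  Quizzes 34 × 0.25 = 8.5
Sum = 62.475
Because the Quizzes minimum was not met, the result is Fail.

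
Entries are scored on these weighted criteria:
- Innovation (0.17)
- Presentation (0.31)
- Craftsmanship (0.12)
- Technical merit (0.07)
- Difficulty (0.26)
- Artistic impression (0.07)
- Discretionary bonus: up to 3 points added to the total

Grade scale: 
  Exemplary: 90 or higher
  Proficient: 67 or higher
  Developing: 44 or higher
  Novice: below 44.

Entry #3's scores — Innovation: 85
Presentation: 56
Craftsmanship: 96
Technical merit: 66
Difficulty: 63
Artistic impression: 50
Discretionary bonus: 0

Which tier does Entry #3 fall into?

Proficient

Weighted total:
  Innovation 85 × 0.17 = 14.45
  Presentation 56 × 0.31 = 17.36
  Craftsmanship 96 × 0.12 = 11.52
  Technical merit 66 × 0.07 = 4.62
  Difficulty 63 × 0.26 = 16.38
  Artistic impression 50 × 0.07 = 3.5
Sum = 67.83
Discretionary bonus: 67.83 + 0 = 67.83
67.83 is ≥ 67 and < 90 → Proficient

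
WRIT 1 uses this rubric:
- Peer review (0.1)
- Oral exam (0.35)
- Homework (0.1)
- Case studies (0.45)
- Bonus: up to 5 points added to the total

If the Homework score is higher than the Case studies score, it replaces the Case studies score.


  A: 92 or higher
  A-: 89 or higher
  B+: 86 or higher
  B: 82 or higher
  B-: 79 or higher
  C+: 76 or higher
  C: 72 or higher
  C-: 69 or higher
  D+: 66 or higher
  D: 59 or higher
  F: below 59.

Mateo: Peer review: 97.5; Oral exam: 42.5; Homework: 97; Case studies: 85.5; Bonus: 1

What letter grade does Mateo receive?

Homework (97) > Case studies (85.5), so Case studies counts as 97.
Weighted total:
  Peer review 97.5 × 0.1 = 9.75
  Oral exam 42.5 × 0.35 = 14.875
  Homework 97 × 0.1 = 9.7
  Case studies 97 × 0.45 = 43.65
Sum = 77.975
Bonus: 77.975 + 1 = 78.975
78.975 is ≥ 76 and < 79 → C+

C+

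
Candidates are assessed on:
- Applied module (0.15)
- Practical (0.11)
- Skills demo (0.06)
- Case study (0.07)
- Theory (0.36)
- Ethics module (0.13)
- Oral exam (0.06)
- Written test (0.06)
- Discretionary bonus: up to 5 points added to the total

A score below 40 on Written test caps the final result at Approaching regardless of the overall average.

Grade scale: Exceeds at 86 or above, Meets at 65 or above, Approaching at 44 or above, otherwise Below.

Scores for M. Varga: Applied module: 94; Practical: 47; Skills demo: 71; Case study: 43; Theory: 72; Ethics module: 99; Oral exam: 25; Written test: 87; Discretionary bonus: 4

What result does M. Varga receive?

Written test score 87 ≥ 40: minimum met.
Weighted total:
  Applied module 94 × 0.15 = 14.1
  Practical 47 × 0.11 = 5.17
  Skills demo 71 × 0.06 = 4.26
  Case study 43 × 0.07 = 3.01
  Theory 72 × 0.36 = 25.92
  Ethics module 99 × 0.13 = 12.87
  Oral exam 25 × 0.06 = 1.5
  Written test 87 × 0.06 = 5.22
Sum = 72.05
Discretionary bonus: 72.05 + 4 = 76.05
76.05 is ≥ 65 and < 86 → Meets

Meets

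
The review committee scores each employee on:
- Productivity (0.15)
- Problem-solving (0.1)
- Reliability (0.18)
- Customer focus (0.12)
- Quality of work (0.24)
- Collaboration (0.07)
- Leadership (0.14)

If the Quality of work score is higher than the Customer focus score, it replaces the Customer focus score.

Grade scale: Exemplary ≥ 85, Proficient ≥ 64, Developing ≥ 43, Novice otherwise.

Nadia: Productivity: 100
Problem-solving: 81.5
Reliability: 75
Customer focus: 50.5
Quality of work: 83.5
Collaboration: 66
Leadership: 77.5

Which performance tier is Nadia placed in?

Quality of work (83.5) > Customer focus (50.5), so Customer focus counts as 83.5.
Weighted total:
  Productivity 100 × 0.15 = 15
  Problem-solving 81.5 × 0.1 = 8.15
  Reliability 75 × 0.18 = 13.5
  Customer focus 83.5 × 0.12 = 10.02
  Quality of work 83.5 × 0.24 = 20.04
  Collaboration 66 × 0.07 = 4.62
  Leadership 77.5 × 0.14 = 10.85
Sum = 82.18
82.18 is ≥ 64 and < 85 → Proficient

Proficient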